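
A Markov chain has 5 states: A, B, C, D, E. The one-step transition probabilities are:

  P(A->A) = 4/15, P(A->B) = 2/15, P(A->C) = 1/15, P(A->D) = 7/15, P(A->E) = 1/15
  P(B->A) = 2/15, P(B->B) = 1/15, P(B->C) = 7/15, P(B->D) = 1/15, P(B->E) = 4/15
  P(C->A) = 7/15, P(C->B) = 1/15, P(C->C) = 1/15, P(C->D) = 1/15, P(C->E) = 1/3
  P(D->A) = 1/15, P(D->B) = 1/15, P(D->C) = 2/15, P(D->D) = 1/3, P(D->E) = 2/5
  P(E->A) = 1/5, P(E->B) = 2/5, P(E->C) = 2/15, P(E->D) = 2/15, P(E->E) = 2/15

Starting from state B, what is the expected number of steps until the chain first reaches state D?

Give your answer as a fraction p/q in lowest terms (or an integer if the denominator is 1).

Let h_i = expected steps to first reach D from state i.
Boundary: h_D = 0.
First-step equations for the other states:
  h_A = 1 + 4/15*h_A + 2/15*h_B + 1/15*h_C + 7/15*h_D + 1/15*h_E
  h_B = 1 + 2/15*h_A + 1/15*h_B + 7/15*h_C + 1/15*h_D + 4/15*h_E
  h_C = 1 + 7/15*h_A + 1/15*h_B + 1/15*h_C + 1/15*h_D + 1/3*h_E
  h_E = 1 + 1/5*h_A + 2/5*h_B + 2/15*h_C + 2/15*h_D + 2/15*h_E

Substituting h_D = 0 and rearranging gives the linear system (I - Q) h = 1:
  [11/15, -2/15, -1/15, -1/15] . (h_A, h_B, h_C, h_E) = 1
  [-2/15, 14/15, -7/15, -4/15] . (h_A, h_B, h_C, h_E) = 1
  [-7/15, -1/15, 14/15, -1/3] . (h_A, h_B, h_C, h_E) = 1
  [-1/5, -2/5, -2/15, 13/15] . (h_A, h_B, h_C, h_E) = 1

Solving yields:
  h_A = 3107/942
  h_B = 2605/471
  h_C = 2348/471
  h_E = 4931/942

Starting state is B, so the expected hitting time is h_B = 2605/471.

Answer: 2605/471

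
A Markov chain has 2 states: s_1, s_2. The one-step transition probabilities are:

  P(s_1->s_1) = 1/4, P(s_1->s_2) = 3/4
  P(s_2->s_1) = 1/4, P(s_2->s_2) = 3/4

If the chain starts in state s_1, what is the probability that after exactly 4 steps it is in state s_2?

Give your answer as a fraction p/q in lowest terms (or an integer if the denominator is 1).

Computing P^4 by repeated multiplication:
P^1 =
  s_1: [1/4, 3/4]
  s_2: [1/4, 3/4]
P^2 =
  s_1: [1/4, 3/4]
  s_2: [1/4, 3/4]
P^3 =
  s_1: [1/4, 3/4]
  s_2: [1/4, 3/4]
P^4 =
  s_1: [1/4, 3/4]
  s_2: [1/4, 3/4]

(P^4)[s_1 -> s_2] = 3/4

Answer: 3/4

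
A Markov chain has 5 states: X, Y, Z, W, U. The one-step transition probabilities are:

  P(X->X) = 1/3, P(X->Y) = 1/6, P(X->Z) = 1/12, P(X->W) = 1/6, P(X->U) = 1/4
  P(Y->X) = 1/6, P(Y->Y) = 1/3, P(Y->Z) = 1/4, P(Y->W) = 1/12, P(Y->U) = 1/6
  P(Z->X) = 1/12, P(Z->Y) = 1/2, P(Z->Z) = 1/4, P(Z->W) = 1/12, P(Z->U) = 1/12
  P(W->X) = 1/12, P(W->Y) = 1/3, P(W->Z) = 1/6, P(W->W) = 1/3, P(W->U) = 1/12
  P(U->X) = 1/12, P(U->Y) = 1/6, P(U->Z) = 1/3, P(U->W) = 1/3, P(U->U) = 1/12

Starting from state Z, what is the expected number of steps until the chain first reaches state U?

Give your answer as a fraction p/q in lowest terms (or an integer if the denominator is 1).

Answer: 7032/979

Derivation:
Let h_i = expected steps to first reach U from state i.
Boundary: h_U = 0.
First-step equations for the other states:
  h_X = 1 + 1/3*h_X + 1/6*h_Y + 1/12*h_Z + 1/6*h_W + 1/4*h_U
  h_Y = 1 + 1/6*h_X + 1/3*h_Y + 1/4*h_Z + 1/12*h_W + 1/6*h_U
  h_Z = 1 + 1/12*h_X + 1/2*h_Y + 1/4*h_Z + 1/12*h_W + 1/12*h_U
  h_W = 1 + 1/12*h_X + 1/3*h_Y + 1/6*h_Z + 1/3*h_W + 1/12*h_U

Substituting h_U = 0 and rearranging gives the linear system (I - Q) h = 1:
  [2/3, -1/6, -1/12, -1/6] . (h_X, h_Y, h_Z, h_W) = 1
  [-1/6, 2/3, -1/4, -1/12] . (h_X, h_Y, h_Z, h_W) = 1
  [-1/12, -1/2, 3/4, -1/12] . (h_X, h_Y, h_Z, h_W) = 1
  [-1/12, -1/3, -1/6, 2/3] . (h_X, h_Y, h_Z, h_W) = 1

Solving yields:
  h_X = 5748/979
  h_Y = 6438/979
  h_Z = 7032/979
  h_W = 7164/979

Starting state is Z, so the expected hitting time is h_Z = 7032/979.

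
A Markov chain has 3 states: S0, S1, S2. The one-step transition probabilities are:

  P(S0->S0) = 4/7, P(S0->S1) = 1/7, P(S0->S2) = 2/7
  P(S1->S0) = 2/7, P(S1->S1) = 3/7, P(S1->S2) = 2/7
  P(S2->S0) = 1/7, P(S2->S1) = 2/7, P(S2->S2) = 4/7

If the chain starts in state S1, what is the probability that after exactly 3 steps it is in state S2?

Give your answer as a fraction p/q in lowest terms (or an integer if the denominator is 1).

Computing P^3 by repeated multiplication:
P^1 =
  S0: [4/7, 1/7, 2/7]
  S1: [2/7, 3/7, 2/7]
  S2: [1/7, 2/7, 4/7]
P^2 =
  S0: [20/49, 11/49, 18/49]
  S1: [16/49, 15/49, 18/49]
  S2: [12/49, 15/49, 22/49]
P^3 =
  S0: [120/343, 89/343, 134/343]
  S1: [16/49, 97/343, 134/343]
  S2: [100/343, 101/343, 142/343]

(P^3)[S1 -> S2] = 134/343

Answer: 134/343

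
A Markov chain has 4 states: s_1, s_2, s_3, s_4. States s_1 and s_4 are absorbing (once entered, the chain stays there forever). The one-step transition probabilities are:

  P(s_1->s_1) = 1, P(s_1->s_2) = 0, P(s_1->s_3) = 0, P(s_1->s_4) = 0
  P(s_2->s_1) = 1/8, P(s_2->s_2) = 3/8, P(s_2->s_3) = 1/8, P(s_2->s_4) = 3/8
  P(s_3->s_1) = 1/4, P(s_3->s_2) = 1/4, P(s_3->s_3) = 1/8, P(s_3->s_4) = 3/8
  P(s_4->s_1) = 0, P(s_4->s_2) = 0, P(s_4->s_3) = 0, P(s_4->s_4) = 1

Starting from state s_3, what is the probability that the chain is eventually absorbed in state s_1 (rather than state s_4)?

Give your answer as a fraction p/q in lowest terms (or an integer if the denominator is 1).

Let a_i = P(absorbed in s_1 | start in state i).
Boundary conditions: a_s_1 = 1, a_s_4 = 0.
For each transient state i, a_i = sum_j P(i->j) * a_j:
  a_s_2 = 1/8*a_s_1 + 3/8*a_s_2 + 1/8*a_s_3 + 3/8*a_s_4
  a_s_3 = 1/4*a_s_1 + 1/4*a_s_2 + 1/8*a_s_3 + 3/8*a_s_4

Substituting a_s_1 = 1 and a_s_4 = 0, rearrange to (I - Q) a = r where r[i] = P(i -> s_1):
  [5/8, -1/8] . (a_s_2, a_s_3) = 1/8
  [-1/4, 7/8] . (a_s_2, a_s_3) = 1/4

Solving yields:
  a_s_2 = 3/11
  a_s_3 = 4/11

Starting state is s_3, so the absorption probability is a_s_3 = 4/11.

Answer: 4/11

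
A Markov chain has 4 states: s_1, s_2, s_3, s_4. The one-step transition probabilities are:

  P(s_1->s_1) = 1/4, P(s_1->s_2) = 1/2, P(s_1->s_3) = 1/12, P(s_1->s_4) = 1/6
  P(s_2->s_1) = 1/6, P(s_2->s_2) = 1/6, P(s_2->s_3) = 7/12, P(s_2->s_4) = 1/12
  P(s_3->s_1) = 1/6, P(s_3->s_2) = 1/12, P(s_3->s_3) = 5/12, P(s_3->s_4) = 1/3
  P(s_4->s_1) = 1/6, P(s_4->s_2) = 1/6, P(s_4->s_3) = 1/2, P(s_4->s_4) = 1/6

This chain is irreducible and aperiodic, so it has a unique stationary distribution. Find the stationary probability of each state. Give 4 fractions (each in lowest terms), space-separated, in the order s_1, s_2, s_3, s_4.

Answer: 2/11 334/1727 702/1727 377/1727

Derivation:
The stationary distribution satisfies pi = pi * P, i.e.:
  pi_s_1 = 1/4*pi_s_1 + 1/6*pi_s_2 + 1/6*pi_s_3 + 1/6*pi_s_4
  pi_s_2 = 1/2*pi_s_1 + 1/6*pi_s_2 + 1/12*pi_s_3 + 1/6*pi_s_4
  pi_s_3 = 1/12*pi_s_1 + 7/12*pi_s_2 + 5/12*pi_s_3 + 1/2*pi_s_4
  pi_s_4 = 1/6*pi_s_1 + 1/12*pi_s_2 + 1/3*pi_s_3 + 1/6*pi_s_4
with normalization: pi_s_1 + pi_s_2 + pi_s_3 + pi_s_4 = 1.

Using the first 3 balance equations plus normalization, the linear system A*pi = b is:
  [-3/4, 1/6, 1/6, 1/6] . pi = 0
  [1/2, -5/6, 1/12, 1/6] . pi = 0
  [1/12, 7/12, -7/12, 1/2] . pi = 0
  [1, 1, 1, 1] . pi = 1

Solving yields:
  pi_s_1 = 2/11
  pi_s_2 = 334/1727
  pi_s_3 = 702/1727
  pi_s_4 = 377/1727

Verification (pi * P):
  2/11*1/4 + 334/1727*1/6 + 702/1727*1/6 + 377/1727*1/6 = 2/11 = pi_s_1  (ok)
  2/11*1/2 + 334/1727*1/6 + 702/1727*1/12 + 377/1727*1/6 = 334/1727 = pi_s_2  (ok)
  2/11*1/12 + 334/1727*7/12 + 702/1727*5/12 + 377/1727*1/2 = 702/1727 = pi_s_3  (ok)
  2/11*1/6 + 334/1727*1/12 + 702/1727*1/3 + 377/1727*1/6 = 377/1727 = pi_s_4  (ok)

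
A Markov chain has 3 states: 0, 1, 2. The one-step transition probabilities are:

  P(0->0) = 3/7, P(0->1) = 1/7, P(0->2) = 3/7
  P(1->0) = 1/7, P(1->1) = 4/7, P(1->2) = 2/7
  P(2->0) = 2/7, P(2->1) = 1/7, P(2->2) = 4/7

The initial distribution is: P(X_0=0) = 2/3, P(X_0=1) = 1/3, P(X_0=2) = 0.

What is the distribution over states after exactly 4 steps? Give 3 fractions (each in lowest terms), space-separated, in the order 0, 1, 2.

Answer: 2092/7203 607/2401 470/1029

Derivation:
Propagating the distribution step by step (d_{t+1} = d_t * P):
d_0 = (0=2/3, 1=1/3, 2=0)
  d_1[0] = 2/3*3/7 + 1/3*1/7 + 0*2/7 = 1/3
  d_1[1] = 2/3*1/7 + 1/3*4/7 + 0*1/7 = 2/7
  d_1[2] = 2/3*3/7 + 1/3*2/7 + 0*4/7 = 8/21
d_1 = (0=1/3, 1=2/7, 2=8/21)
  d_2[0] = 1/3*3/7 + 2/7*1/7 + 8/21*2/7 = 43/147
  d_2[1] = 1/3*1/7 + 2/7*4/7 + 8/21*1/7 = 13/49
  d_2[2] = 1/3*3/7 + 2/7*2/7 + 8/21*4/7 = 65/147
d_2 = (0=43/147, 1=13/49, 2=65/147)
  d_3[0] = 43/147*3/7 + 13/49*1/7 + 65/147*2/7 = 298/1029
  d_3[1] = 43/147*1/7 + 13/49*4/7 + 65/147*1/7 = 88/343
  d_3[2] = 43/147*3/7 + 13/49*2/7 + 65/147*4/7 = 467/1029
d_3 = (0=298/1029, 1=88/343, 2=467/1029)
  d_4[0] = 298/1029*3/7 + 88/343*1/7 + 467/1029*2/7 = 2092/7203
  d_4[1] = 298/1029*1/7 + 88/343*4/7 + 467/1029*1/7 = 607/2401
  d_4[2] = 298/1029*3/7 + 88/343*2/7 + 467/1029*4/7 = 470/1029
d_4 = (0=2092/7203, 1=607/2401, 2=470/1029)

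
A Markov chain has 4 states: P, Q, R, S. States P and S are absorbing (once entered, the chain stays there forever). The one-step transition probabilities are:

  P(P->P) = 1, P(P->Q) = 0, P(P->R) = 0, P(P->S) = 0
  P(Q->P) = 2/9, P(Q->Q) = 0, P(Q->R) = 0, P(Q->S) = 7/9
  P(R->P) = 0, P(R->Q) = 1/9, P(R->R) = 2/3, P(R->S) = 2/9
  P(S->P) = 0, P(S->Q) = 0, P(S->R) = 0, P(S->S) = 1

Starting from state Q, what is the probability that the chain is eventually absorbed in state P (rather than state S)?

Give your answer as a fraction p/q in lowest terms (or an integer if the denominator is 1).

Answer: 2/9

Derivation:
Let a_i = P(absorbed in P | start in state i).
Boundary conditions: a_P = 1, a_S = 0.
For each transient state i, a_i = sum_j P(i->j) * a_j:
  a_Q = 2/9*a_P + 0*a_Q + 0*a_R + 7/9*a_S
  a_R = 0*a_P + 1/9*a_Q + 2/3*a_R + 2/9*a_S

Substituting a_P = 1 and a_S = 0, rearrange to (I - Q) a = r where r[i] = P(i -> P):
  [1, 0] . (a_Q, a_R) = 2/9
  [-1/9, 1/3] . (a_Q, a_R) = 0

Solving yields:
  a_Q = 2/9
  a_R = 2/27

Starting state is Q, so the absorption probability is a_Q = 2/9.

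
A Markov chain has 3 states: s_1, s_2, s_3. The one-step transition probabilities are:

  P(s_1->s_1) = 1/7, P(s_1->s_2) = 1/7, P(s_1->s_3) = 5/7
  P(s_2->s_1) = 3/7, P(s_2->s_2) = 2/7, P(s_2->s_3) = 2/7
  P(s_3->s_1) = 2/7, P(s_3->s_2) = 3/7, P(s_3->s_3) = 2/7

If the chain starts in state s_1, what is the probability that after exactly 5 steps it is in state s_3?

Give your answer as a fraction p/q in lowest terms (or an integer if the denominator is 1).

Answer: 6857/16807

Derivation:
Computing P^5 by repeated multiplication:
P^1 =
  s_1: [1/7, 1/7, 5/7]
  s_2: [3/7, 2/7, 2/7]
  s_3: [2/7, 3/7, 2/7]
P^2 =
  s_1: [2/7, 18/49, 17/49]
  s_2: [13/49, 13/49, 23/49]
  s_3: [15/49, 2/7, 20/49]
P^3 =
  s_1: [102/343, 101/343, 20/49]
  s_2: [2/7, 108/343, 137/343]
  s_3: [97/343, 103/343, 143/343]
P^4 =
  s_1: [685/2401, 724/2401, 992/2401]
  s_2: [696/2401, 725/2401, 20/49]
  s_3: [692/2401, 732/2401, 977/2401]
P^5 =
  s_1: [4841/16807, 5109/16807, 6857/16807]
  s_2: [4831/16807, 5086/16807, 6890/16807]
  s_3: [4842/16807, 5087/16807, 6878/16807]

(P^5)[s_1 -> s_3] = 6857/16807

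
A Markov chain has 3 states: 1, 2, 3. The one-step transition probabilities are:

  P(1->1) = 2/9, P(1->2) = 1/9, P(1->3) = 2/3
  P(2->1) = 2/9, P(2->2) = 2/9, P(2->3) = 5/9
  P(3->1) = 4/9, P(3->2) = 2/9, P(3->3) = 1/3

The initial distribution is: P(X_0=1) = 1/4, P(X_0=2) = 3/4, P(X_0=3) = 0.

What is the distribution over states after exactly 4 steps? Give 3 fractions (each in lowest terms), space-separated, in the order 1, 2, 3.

Propagating the distribution step by step (d_{t+1} = d_t * P):
d_0 = (1=1/4, 2=3/4, 3=0)
  d_1[1] = 1/4*2/9 + 3/4*2/9 + 0*4/9 = 2/9
  d_1[2] = 1/4*1/9 + 3/4*2/9 + 0*2/9 = 7/36
  d_1[3] = 1/4*2/3 + 3/4*5/9 + 0*1/3 = 7/12
d_1 = (1=2/9, 2=7/36, 3=7/12)
  d_2[1] = 2/9*2/9 + 7/36*2/9 + 7/12*4/9 = 19/54
  d_2[2] = 2/9*1/9 + 7/36*2/9 + 7/12*2/9 = 16/81
  d_2[3] = 2/9*2/3 + 7/36*5/9 + 7/12*1/3 = 73/162
d_2 = (1=19/54, 2=16/81, 3=73/162)
  d_3[1] = 19/54*2/9 + 16/81*2/9 + 73/162*4/9 = 235/729
  d_3[2] = 19/54*1/9 + 16/81*2/9 + 73/162*2/9 = 89/486
  d_3[3] = 19/54*2/3 + 16/81*5/9 + 73/162*1/3 = 721/1458
d_3 = (1=235/729, 2=89/486, 3=721/1458)
  d_4[1] = 235/729*2/9 + 89/486*2/9 + 721/1458*4/9 = 2179/6561
  d_4[2] = 235/729*1/9 + 89/486*2/9 + 721/1458*2/9 = 1223/6561
  d_4[3] = 235/729*2/3 + 89/486*5/9 + 721/1458*1/3 = 13/27
d_4 = (1=2179/6561, 2=1223/6561, 3=13/27)

Answer: 2179/6561 1223/6561 13/27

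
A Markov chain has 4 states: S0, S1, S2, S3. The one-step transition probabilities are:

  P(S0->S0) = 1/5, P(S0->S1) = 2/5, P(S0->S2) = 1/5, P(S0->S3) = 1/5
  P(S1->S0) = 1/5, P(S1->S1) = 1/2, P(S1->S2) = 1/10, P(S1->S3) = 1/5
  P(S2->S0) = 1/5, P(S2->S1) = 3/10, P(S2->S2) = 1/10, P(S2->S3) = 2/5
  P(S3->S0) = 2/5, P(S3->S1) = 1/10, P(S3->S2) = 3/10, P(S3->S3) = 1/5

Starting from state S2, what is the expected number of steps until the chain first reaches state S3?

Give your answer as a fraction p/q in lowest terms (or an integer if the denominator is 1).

Answer: 25/7

Derivation:
Let h_i = expected steps to first reach S3 from state i.
Boundary: h_S3 = 0.
First-step equations for the other states:
  h_S0 = 1 + 1/5*h_S0 + 2/5*h_S1 + 1/5*h_S2 + 1/5*h_S3
  h_S1 = 1 + 1/5*h_S0 + 1/2*h_S1 + 1/10*h_S2 + 1/5*h_S3
  h_S2 = 1 + 1/5*h_S0 + 3/10*h_S1 + 1/10*h_S2 + 2/5*h_S3

Substituting h_S3 = 0 and rearranging gives the linear system (I - Q) h = 1:
  [4/5, -2/5, -1/5] . (h_S0, h_S1, h_S2) = 1
  [-1/5, 1/2, -1/10] . (h_S0, h_S1, h_S2) = 1
  [-1/5, -3/10, 9/10] . (h_S0, h_S1, h_S2) = 1

Solving yields:
  h_S0 = 35/8
  h_S1 = 125/28
  h_S2 = 25/7

Starting state is S2, so the expected hitting time is h_S2 = 25/7.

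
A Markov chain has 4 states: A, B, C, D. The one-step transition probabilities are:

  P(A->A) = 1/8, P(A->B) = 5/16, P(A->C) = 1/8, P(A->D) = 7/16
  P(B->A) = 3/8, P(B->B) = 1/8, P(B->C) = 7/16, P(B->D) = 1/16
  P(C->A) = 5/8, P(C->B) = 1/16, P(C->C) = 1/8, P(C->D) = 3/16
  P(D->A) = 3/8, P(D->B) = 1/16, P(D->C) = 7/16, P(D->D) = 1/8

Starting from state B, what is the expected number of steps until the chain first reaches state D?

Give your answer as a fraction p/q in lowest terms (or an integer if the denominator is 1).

Answer: 40/9

Derivation:
Let h_i = expected steps to first reach D from state i.
Boundary: h_D = 0.
First-step equations for the other states:
  h_A = 1 + 1/8*h_A + 5/16*h_B + 1/8*h_C + 7/16*h_D
  h_B = 1 + 3/8*h_A + 1/8*h_B + 7/16*h_C + 1/16*h_D
  h_C = 1 + 5/8*h_A + 1/16*h_B + 1/8*h_C + 3/16*h_D

Substituting h_D = 0 and rearranging gives the linear system (I - Q) h = 1:
  [7/8, -5/16, -1/8] . (h_A, h_B, h_C) = 1
  [-3/8, 7/8, -7/16] . (h_A, h_B, h_C) = 1
  [-5/8, -1/16, 7/8] . (h_A, h_B, h_C) = 1

Solving yields:
  h_A = 36/11
  h_B = 40/9
  h_C = 376/99

Starting state is B, so the expected hitting time is h_B = 40/9.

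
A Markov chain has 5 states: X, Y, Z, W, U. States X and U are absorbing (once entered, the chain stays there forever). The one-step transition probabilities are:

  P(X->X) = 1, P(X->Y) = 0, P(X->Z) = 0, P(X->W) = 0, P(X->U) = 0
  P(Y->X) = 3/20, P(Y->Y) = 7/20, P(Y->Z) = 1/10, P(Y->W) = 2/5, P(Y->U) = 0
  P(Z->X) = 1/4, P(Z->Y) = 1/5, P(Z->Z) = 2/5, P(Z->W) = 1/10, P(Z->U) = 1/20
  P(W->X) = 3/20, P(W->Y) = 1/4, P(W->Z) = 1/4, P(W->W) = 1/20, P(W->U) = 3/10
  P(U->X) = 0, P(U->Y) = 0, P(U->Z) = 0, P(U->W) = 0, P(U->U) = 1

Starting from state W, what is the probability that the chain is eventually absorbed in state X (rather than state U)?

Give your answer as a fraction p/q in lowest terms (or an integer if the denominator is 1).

Let a_i = P(absorbed in X | start in state i).
Boundary conditions: a_X = 1, a_U = 0.
For each transient state i, a_i = sum_j P(i->j) * a_j:
  a_Y = 3/20*a_X + 7/20*a_Y + 1/10*a_Z + 2/5*a_W + 0*a_U
  a_Z = 1/4*a_X + 1/5*a_Y + 2/5*a_Z + 1/10*a_W + 1/20*a_U
  a_W = 3/20*a_X + 1/4*a_Y + 1/4*a_Z + 1/20*a_W + 3/10*a_U

Substituting a_X = 1 and a_U = 0, rearrange to (I - Q) a = r where r[i] = P(i -> X):
  [13/20, -1/10, -2/5] . (a_Y, a_Z, a_W) = 3/20
  [-1/5, 3/5, -1/10] . (a_Y, a_Z, a_W) = 1/4
  [-1/4, -1/4, 19/20] . (a_Y, a_Z, a_W) = 3/20

Solving yields:
  a_Y = 224/337
  a_Z = 489/674
  a_W = 353/674

Starting state is W, so the absorption probability is a_W = 353/674.

Answer: 353/674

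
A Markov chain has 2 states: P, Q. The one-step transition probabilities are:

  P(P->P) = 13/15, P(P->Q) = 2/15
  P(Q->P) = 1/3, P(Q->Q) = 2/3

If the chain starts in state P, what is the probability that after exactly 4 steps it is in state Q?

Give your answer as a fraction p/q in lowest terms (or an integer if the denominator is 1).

Answer: 13294/50625

Derivation:
Computing P^4 by repeated multiplication:
P^1 =
  P: [13/15, 2/15]
  Q: [1/3, 2/3]
P^2 =
  P: [179/225, 46/225]
  Q: [23/45, 22/45]
P^3 =
  P: [2557/3375, 818/3375]
  Q: [409/675, 266/675]
P^4 =
  P: [37331/50625, 13294/50625]
  Q: [6647/10125, 3478/10125]

(P^4)[P -> Q] = 13294/50625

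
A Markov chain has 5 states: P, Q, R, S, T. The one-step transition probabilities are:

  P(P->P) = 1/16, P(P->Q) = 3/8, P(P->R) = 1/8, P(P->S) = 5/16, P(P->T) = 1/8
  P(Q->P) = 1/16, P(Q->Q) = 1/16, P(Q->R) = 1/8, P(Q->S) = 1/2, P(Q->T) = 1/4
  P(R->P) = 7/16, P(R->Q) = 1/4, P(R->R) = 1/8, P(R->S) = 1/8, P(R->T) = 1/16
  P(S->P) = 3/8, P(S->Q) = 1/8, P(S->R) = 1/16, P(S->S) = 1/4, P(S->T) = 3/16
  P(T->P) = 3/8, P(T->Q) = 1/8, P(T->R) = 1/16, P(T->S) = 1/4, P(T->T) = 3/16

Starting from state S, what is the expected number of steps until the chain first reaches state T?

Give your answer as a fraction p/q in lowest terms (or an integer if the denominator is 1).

Answer: 89632/15405

Derivation:
Let h_i = expected steps to first reach T from state i.
Boundary: h_T = 0.
First-step equations for the other states:
  h_P = 1 + 1/16*h_P + 3/8*h_Q + 1/8*h_R + 5/16*h_S + 1/8*h_T
  h_Q = 1 + 1/16*h_P + 1/16*h_Q + 1/8*h_R + 1/2*h_S + 1/4*h_T
  h_R = 1 + 7/16*h_P + 1/4*h_Q + 1/8*h_R + 1/8*h_S + 1/16*h_T
  h_S = 1 + 3/8*h_P + 1/8*h_Q + 1/16*h_R + 1/4*h_S + 3/16*h_T

Substituting h_T = 0 and rearranging gives the linear system (I - Q) h = 1:
  [15/16, -3/8, -1/8, -5/16] . (h_P, h_Q, h_R, h_S) = 1
  [-1/16, 15/16, -1/8, -1/2] . (h_P, h_Q, h_R, h_S) = 1
  [-7/16, -1/4, 7/8, -1/8] . (h_P, h_Q, h_R, h_S) = 1
  [-3/8, -1/8, -1/16, 3/4] . (h_P, h_Q, h_R, h_S) = 1

Solving yields:
  h_P = 6224/1027
  h_Q = 83936/15405
  h_R = 101072/15405
  h_S = 89632/15405

Starting state is S, so the expected hitting time is h_S = 89632/15405.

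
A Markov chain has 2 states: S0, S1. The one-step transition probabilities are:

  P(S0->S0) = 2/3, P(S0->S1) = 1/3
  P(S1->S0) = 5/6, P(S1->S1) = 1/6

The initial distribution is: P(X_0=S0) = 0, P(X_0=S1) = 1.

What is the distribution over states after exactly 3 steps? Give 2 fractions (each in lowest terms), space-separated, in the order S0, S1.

Answer: 155/216 61/216

Derivation:
Propagating the distribution step by step (d_{t+1} = d_t * P):
d_0 = (S0=0, S1=1)
  d_1[S0] = 0*2/3 + 1*5/6 = 5/6
  d_1[S1] = 0*1/3 + 1*1/6 = 1/6
d_1 = (S0=5/6, S1=1/6)
  d_2[S0] = 5/6*2/3 + 1/6*5/6 = 25/36
  d_2[S1] = 5/6*1/3 + 1/6*1/6 = 11/36
d_2 = (S0=25/36, S1=11/36)
  d_3[S0] = 25/36*2/3 + 11/36*5/6 = 155/216
  d_3[S1] = 25/36*1/3 + 11/36*1/6 = 61/216
d_3 = (S0=155/216, S1=61/216)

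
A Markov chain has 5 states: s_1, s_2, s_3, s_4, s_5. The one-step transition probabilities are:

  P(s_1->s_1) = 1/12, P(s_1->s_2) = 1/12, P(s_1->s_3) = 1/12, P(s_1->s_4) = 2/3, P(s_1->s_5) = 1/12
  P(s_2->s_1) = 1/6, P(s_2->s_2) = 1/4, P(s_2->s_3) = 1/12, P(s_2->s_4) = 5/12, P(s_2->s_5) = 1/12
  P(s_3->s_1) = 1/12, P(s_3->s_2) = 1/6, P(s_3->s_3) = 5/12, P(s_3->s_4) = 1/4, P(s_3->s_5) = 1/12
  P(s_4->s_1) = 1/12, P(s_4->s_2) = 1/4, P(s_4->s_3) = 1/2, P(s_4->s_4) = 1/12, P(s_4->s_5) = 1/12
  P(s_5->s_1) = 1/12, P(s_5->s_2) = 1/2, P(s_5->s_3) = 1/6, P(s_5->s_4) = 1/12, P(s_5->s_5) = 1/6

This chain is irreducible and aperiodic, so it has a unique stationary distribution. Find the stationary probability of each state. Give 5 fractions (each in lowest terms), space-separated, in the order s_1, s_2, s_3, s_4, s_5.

Answer: 53/517 119/517 158/517 140/517 1/11

Derivation:
The stationary distribution satisfies pi = pi * P, i.e.:
  pi_s_1 = 1/12*pi_s_1 + 1/6*pi_s_2 + 1/12*pi_s_3 + 1/12*pi_s_4 + 1/12*pi_s_5
  pi_s_2 = 1/12*pi_s_1 + 1/4*pi_s_2 + 1/6*pi_s_3 + 1/4*pi_s_4 + 1/2*pi_s_5
  pi_s_3 = 1/12*pi_s_1 + 1/12*pi_s_2 + 5/12*pi_s_3 + 1/2*pi_s_4 + 1/6*pi_s_5
  pi_s_4 = 2/3*pi_s_1 + 5/12*pi_s_2 + 1/4*pi_s_3 + 1/12*pi_s_4 + 1/12*pi_s_5
  pi_s_5 = 1/12*pi_s_1 + 1/12*pi_s_2 + 1/12*pi_s_3 + 1/12*pi_s_4 + 1/6*pi_s_5
with normalization: pi_s_1 + pi_s_2 + pi_s_3 + pi_s_4 + pi_s_5 = 1.

Using the first 4 balance equations plus normalization, the linear system A*pi = b is:
  [-11/12, 1/6, 1/12, 1/12, 1/12] . pi = 0
  [1/12, -3/4, 1/6, 1/4, 1/2] . pi = 0
  [1/12, 1/12, -7/12, 1/2, 1/6] . pi = 0
  [2/3, 5/12, 1/4, -11/12, 1/12] . pi = 0
  [1, 1, 1, 1, 1] . pi = 1

Solving yields:
  pi_s_1 = 53/517
  pi_s_2 = 119/517
  pi_s_3 = 158/517
  pi_s_4 = 140/517
  pi_s_5 = 1/11

Verification (pi * P):
  53/517*1/12 + 119/517*1/6 + 158/517*1/12 + 140/517*1/12 + 1/11*1/12 = 53/517 = pi_s_1  (ok)
  53/517*1/12 + 119/517*1/4 + 158/517*1/6 + 140/517*1/4 + 1/11*1/2 = 119/517 = pi_s_2  (ok)
  53/517*1/12 + 119/517*1/12 + 158/517*5/12 + 140/517*1/2 + 1/11*1/6 = 158/517 = pi_s_3  (ok)
  53/517*2/3 + 119/517*5/12 + 158/517*1/4 + 140/517*1/12 + 1/11*1/12 = 140/517 = pi_s_4  (ok)
  53/517*1/12 + 119/517*1/12 + 158/517*1/12 + 140/517*1/12 + 1/11*1/6 = 1/11 = pi_s_5  (ok)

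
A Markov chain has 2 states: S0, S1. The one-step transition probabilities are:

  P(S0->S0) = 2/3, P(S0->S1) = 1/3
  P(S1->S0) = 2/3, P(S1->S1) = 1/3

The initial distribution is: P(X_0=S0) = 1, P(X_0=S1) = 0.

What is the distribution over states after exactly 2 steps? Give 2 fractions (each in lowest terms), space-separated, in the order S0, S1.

Answer: 2/3 1/3

Derivation:
Propagating the distribution step by step (d_{t+1} = d_t * P):
d_0 = (S0=1, S1=0)
  d_1[S0] = 1*2/3 + 0*2/3 = 2/3
  d_1[S1] = 1*1/3 + 0*1/3 = 1/3
d_1 = (S0=2/3, S1=1/3)
  d_2[S0] = 2/3*2/3 + 1/3*2/3 = 2/3
  d_2[S1] = 2/3*1/3 + 1/3*1/3 = 1/3
d_2 = (S0=2/3, S1=1/3)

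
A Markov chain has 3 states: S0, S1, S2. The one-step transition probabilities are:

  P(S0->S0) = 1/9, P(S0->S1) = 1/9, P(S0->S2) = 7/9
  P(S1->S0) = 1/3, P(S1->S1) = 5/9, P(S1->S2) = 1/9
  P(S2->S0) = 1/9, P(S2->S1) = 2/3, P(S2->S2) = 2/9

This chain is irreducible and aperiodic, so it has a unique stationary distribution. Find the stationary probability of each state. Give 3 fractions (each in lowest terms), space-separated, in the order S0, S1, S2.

Answer: 11/50 49/100 29/100

Derivation:
The stationary distribution satisfies pi = pi * P, i.e.:
  pi_S0 = 1/9*pi_S0 + 1/3*pi_S1 + 1/9*pi_S2
  pi_S1 = 1/9*pi_S0 + 5/9*pi_S1 + 2/3*pi_S2
  pi_S2 = 7/9*pi_S0 + 1/9*pi_S1 + 2/9*pi_S2
with normalization: pi_S0 + pi_S1 + pi_S2 = 1.

Using the first 2 balance equations plus normalization, the linear system A*pi = b is:
  [-8/9, 1/3, 1/9] . pi = 0
  [1/9, -4/9, 2/3] . pi = 0
  [1, 1, 1] . pi = 1

Solving yields:
  pi_S0 = 11/50
  pi_S1 = 49/100
  pi_S2 = 29/100

Verification (pi * P):
  11/50*1/9 + 49/100*1/3 + 29/100*1/9 = 11/50 = pi_S0  (ok)
  11/50*1/9 + 49/100*5/9 + 29/100*2/3 = 49/100 = pi_S1  (ok)
  11/50*7/9 + 49/100*1/9 + 29/100*2/9 = 29/100 = pi_S2  (ok)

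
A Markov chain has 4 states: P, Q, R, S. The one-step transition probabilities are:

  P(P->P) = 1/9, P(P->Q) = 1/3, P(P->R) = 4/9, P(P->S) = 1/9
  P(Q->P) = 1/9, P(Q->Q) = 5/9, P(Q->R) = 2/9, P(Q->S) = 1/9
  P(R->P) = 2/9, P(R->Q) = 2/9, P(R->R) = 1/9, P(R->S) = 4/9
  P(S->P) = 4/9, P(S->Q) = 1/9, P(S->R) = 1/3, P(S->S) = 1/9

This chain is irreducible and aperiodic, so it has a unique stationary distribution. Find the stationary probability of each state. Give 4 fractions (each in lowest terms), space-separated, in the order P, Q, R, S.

The stationary distribution satisfies pi = pi * P, i.e.:
  pi_P = 1/9*pi_P + 1/9*pi_Q + 2/9*pi_R + 4/9*pi_S
  pi_Q = 1/3*pi_P + 5/9*pi_Q + 2/9*pi_R + 1/9*pi_S
  pi_R = 4/9*pi_P + 2/9*pi_Q + 1/9*pi_R + 1/3*pi_S
  pi_S = 1/9*pi_P + 1/9*pi_Q + 4/9*pi_R + 1/9*pi_S
with normalization: pi_P + pi_Q + pi_R + pi_S = 1.

Using the first 3 balance equations plus normalization, the linear system A*pi = b is:
  [-8/9, 1/9, 2/9, 4/9] . pi = 0
  [1/3, -4/9, 2/9, 1/9] . pi = 0
  [4/9, 2/9, -8/9, 1/3] . pi = 0
  [1, 1, 1, 1] . pi = 1

Solving yields:
  pi_P = 154/747
  pi_Q = 250/747
  pi_R = 65/249
  pi_S = 148/747

Verification (pi * P):
  154/747*1/9 + 250/747*1/9 + 65/249*2/9 + 148/747*4/9 = 154/747 = pi_P  (ok)
  154/747*1/3 + 250/747*5/9 + 65/249*2/9 + 148/747*1/9 = 250/747 = pi_Q  (ok)
  154/747*4/9 + 250/747*2/9 + 65/249*1/9 + 148/747*1/3 = 65/249 = pi_R  (ok)
  154/747*1/9 + 250/747*1/9 + 65/249*4/9 + 148/747*1/9 = 148/747 = pi_S  (ok)

Answer: 154/747 250/747 65/249 148/747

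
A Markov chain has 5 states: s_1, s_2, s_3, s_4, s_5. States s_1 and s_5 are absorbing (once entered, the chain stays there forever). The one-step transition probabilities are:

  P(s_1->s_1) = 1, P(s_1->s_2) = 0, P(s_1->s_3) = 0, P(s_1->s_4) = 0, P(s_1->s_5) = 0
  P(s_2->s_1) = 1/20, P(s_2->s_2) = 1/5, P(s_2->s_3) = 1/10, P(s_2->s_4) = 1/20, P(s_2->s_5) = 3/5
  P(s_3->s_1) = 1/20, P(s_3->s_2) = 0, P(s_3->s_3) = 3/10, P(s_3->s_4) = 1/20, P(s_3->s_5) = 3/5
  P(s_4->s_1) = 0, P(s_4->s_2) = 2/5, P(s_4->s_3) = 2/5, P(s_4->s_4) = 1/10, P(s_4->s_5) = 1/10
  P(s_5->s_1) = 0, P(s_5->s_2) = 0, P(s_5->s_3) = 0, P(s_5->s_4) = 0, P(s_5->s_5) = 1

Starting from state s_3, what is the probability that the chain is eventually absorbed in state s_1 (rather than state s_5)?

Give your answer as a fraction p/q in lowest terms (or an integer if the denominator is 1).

Let a_i = P(absorbed in s_1 | start in state i).
Boundary conditions: a_s_1 = 1, a_s_5 = 0.
For each transient state i, a_i = sum_j P(i->j) * a_j:
  a_s_2 = 1/20*a_s_1 + 1/5*a_s_2 + 1/10*a_s_3 + 1/20*a_s_4 + 3/5*a_s_5
  a_s_3 = 1/20*a_s_1 + 0*a_s_2 + 3/10*a_s_3 + 1/20*a_s_4 + 3/5*a_s_5
  a_s_4 = 0*a_s_1 + 2/5*a_s_2 + 2/5*a_s_3 + 1/10*a_s_4 + 1/10*a_s_5

Substituting a_s_1 = 1 and a_s_5 = 0, rearrange to (I - Q) a = r where r[i] = P(i -> s_1):
  [4/5, -1/10, -1/20] . (a_s_2, a_s_3, a_s_4) = 1/20
  [0, 7/10, -1/20] . (a_s_2, a_s_3, a_s_4) = 1/20
  [-2/5, -2/5, 9/10] . (a_s_2, a_s_3, a_s_4) = 0

Solving yields:
  a_s_2 = 9/118
  a_s_3 = 9/118
  a_s_4 = 4/59

Starting state is s_3, so the absorption probability is a_s_3 = 9/118.

Answer: 9/118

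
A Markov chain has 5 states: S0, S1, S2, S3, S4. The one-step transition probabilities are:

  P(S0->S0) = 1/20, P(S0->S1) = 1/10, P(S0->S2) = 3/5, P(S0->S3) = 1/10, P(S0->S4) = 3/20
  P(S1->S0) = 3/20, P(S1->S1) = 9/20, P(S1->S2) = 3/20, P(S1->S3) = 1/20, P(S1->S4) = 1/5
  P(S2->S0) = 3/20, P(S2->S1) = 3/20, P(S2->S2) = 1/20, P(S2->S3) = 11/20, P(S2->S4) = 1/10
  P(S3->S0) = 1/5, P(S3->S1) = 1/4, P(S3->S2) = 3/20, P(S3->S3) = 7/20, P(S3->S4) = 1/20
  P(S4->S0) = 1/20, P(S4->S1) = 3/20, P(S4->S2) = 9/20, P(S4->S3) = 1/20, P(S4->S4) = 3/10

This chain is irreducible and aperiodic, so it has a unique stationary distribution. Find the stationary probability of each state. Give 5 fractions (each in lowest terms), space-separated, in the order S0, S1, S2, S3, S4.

The stationary distribution satisfies pi = pi * P, i.e.:
  pi_S0 = 1/20*pi_S0 + 3/20*pi_S1 + 3/20*pi_S2 + 1/5*pi_S3 + 1/20*pi_S4
  pi_S1 = 1/10*pi_S0 + 9/20*pi_S1 + 3/20*pi_S2 + 1/4*pi_S3 + 3/20*pi_S4
  pi_S2 = 3/5*pi_S0 + 3/20*pi_S1 + 1/20*pi_S2 + 3/20*pi_S3 + 9/20*pi_S4
  pi_S3 = 1/10*pi_S0 + 1/20*pi_S1 + 11/20*pi_S2 + 7/20*pi_S3 + 1/20*pi_S4
  pi_S4 = 3/20*pi_S0 + 1/5*pi_S1 + 1/10*pi_S2 + 1/20*pi_S3 + 3/10*pi_S4
with normalization: pi_S0 + pi_S1 + pi_S2 + pi_S3 + pi_S4 = 1.

Using the first 4 balance equations plus normalization, the linear system A*pi = b is:
  [-19/20, 3/20, 3/20, 1/5, 1/20] . pi = 0
  [1/10, -11/20, 3/20, 1/4, 3/20] . pi = 0
  [3/5, 3/20, -19/20, 3/20, 9/20] . pi = 0
  [1/10, 1/20, 11/20, -13/20, 1/20] . pi = 0
  [1, 1, 1, 1, 1] . pi = 1

Solving yields:
  pi_S0 = 2110/15733
  pi_S1 = 7549/31466
  pi_S2 = 7287/31466
  pi_S3 = 3877/15733
  pi_S4 = 2328/15733

Verification (pi * P):
  2110/15733*1/20 + 7549/31466*3/20 + 7287/31466*3/20 + 3877/15733*1/5 + 2328/15733*1/20 = 2110/15733 = pi_S0  (ok)
  2110/15733*1/10 + 7549/31466*9/20 + 7287/31466*3/20 + 3877/15733*1/4 + 2328/15733*3/20 = 7549/31466 = pi_S1  (ok)
  2110/15733*3/5 + 7549/31466*3/20 + 7287/31466*1/20 + 3877/15733*3/20 + 2328/15733*9/20 = 7287/31466 = pi_S2  (ok)
  2110/15733*1/10 + 7549/31466*1/20 + 7287/31466*11/20 + 3877/15733*7/20 + 2328/15733*1/20 = 3877/15733 = pi_S3  (ok)
  2110/15733*3/20 + 7549/31466*1/5 + 7287/31466*1/10 + 3877/15733*1/20 + 2328/15733*3/10 = 2328/15733 = pi_S4  (ok)

Answer: 2110/15733 7549/31466 7287/31466 3877/15733 2328/15733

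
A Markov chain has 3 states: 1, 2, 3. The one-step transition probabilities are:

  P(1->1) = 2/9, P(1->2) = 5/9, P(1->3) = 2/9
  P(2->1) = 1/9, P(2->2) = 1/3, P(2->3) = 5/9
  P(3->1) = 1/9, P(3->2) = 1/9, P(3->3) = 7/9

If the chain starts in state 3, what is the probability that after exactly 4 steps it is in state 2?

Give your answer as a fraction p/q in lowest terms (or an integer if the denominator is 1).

Answer: 155/729

Derivation:
Computing P^4 by repeated multiplication:
P^1 =
  1: [2/9, 5/9, 2/9]
  2: [1/9, 1/3, 5/9]
  3: [1/9, 1/9, 7/9]
P^2 =
  1: [11/81, 1/3, 43/81]
  2: [10/81, 19/81, 52/81]
  3: [10/81, 5/27, 56/81]
P^3 =
  1: [92/729, 179/729, 458/729]
  2: [91/729, 53/243, 479/729]
  3: [91/729, 151/729, 487/729]
P^4 =
  1: [821/6561, 485/2187, 4285/6561]
  2: [820/6561, 1411/6561, 4330/6561]
  3: [820/6561, 155/729, 4346/6561]

(P^4)[3 -> 2] = 155/729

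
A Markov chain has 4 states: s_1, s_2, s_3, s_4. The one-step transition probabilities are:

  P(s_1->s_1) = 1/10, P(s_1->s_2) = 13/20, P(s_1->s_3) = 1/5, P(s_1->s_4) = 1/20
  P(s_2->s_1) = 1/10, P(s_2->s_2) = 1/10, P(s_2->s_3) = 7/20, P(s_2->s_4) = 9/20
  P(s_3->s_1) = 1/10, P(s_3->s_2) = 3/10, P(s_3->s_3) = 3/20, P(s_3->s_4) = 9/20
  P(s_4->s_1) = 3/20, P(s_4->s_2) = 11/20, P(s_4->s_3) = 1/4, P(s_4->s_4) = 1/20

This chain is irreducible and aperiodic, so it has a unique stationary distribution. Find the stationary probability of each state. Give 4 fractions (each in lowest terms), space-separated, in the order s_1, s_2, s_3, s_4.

The stationary distribution satisfies pi = pi * P, i.e.:
  pi_s_1 = 1/10*pi_s_1 + 1/10*pi_s_2 + 1/10*pi_s_3 + 3/20*pi_s_4
  pi_s_2 = 13/20*pi_s_1 + 1/10*pi_s_2 + 3/10*pi_s_3 + 11/20*pi_s_4
  pi_s_3 = 1/5*pi_s_1 + 7/20*pi_s_2 + 3/20*pi_s_3 + 1/4*pi_s_4
  pi_s_4 = 1/20*pi_s_1 + 9/20*pi_s_2 + 9/20*pi_s_3 + 1/20*pi_s_4
with normalization: pi_s_1 + pi_s_2 + pi_s_3 + pi_s_4 = 1.

Using the first 3 balance equations plus normalization, the linear system A*pi = b is:
  [-9/10, 1/10, 1/10, 3/20] . pi = 0
  [13/20, -9/10, 3/10, 11/20] . pi = 0
  [1/5, 7/20, -17/20, 1/4] . pi = 0
  [1, 1, 1, 1] . pi = 1

Solving yields:
  pi_s_1 = 65/568
  pi_s_2 = 1561/4544
  pi_s_3 = 1151/4544
  pi_s_4 = 41/142

Verification (pi * P):
  65/568*1/10 + 1561/4544*1/10 + 1151/4544*1/10 + 41/142*3/20 = 65/568 = pi_s_1  (ok)
  65/568*13/20 + 1561/4544*1/10 + 1151/4544*3/10 + 41/142*11/20 = 1561/4544 = pi_s_2  (ok)
  65/568*1/5 + 1561/4544*7/20 + 1151/4544*3/20 + 41/142*1/4 = 1151/4544 = pi_s_3  (ok)
  65/568*1/20 + 1561/4544*9/20 + 1151/4544*9/20 + 41/142*1/20 = 41/142 = pi_s_4  (ok)

Answer: 65/568 1561/4544 1151/4544 41/142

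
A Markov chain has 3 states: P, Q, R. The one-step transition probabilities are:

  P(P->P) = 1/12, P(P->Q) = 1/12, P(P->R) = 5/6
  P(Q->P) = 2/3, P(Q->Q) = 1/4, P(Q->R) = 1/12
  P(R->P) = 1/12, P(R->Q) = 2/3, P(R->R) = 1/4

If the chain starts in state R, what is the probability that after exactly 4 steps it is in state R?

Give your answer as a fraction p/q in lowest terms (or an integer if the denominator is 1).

Answer: 859/2304

Derivation:
Computing P^4 by repeated multiplication:
P^1 =
  P: [1/12, 1/12, 5/6]
  Q: [2/3, 1/4, 1/12]
  R: [1/12, 2/3, 1/4]
P^2 =
  P: [19/144, 7/12, 41/144]
  Q: [11/48, 25/144, 43/72]
  R: [17/36, 49/144, 3/16]
P^3 =
  P: [61/144, 599/1728, 397/1728]
  Q: [319/1728, 199/432, 613/1728]
  R: [487/1728, 431/1728, 15/32]
P^4 =
  P: [5921/20736, 5705/20736, 4555/10368]
  Q: [1825/5184, 2537/6912, 5825/20736]
  R: [4745/20736, 2065/5184, 859/2304]

(P^4)[R -> R] = 859/2304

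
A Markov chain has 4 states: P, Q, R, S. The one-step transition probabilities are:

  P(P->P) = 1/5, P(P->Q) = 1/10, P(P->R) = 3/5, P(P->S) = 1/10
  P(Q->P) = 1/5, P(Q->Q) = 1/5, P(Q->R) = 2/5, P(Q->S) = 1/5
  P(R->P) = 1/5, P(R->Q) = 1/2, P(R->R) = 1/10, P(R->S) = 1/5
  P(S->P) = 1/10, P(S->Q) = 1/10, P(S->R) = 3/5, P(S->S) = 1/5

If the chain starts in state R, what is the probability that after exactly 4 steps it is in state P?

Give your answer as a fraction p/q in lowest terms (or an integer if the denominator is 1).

Answer: 909/5000

Derivation:
Computing P^4 by repeated multiplication:
P^1 =
  P: [1/5, 1/10, 3/5, 1/10]
  Q: [1/5, 1/5, 2/5, 1/5]
  R: [1/5, 1/2, 1/10, 1/5]
  S: [1/10, 1/10, 3/5, 1/5]
P^2 =
  P: [19/100, 7/20, 7/25, 9/50]
  Q: [9/50, 7/25, 9/25, 9/50]
  R: [9/50, 19/100, 9/20, 9/50]
  S: [9/50, 7/20, 7/25, 19/100]
P^3 =
  P: [91/500, 247/1000, 39/100, 181/1000]
  Q: [91/500, 34/125, 91/250, 91/500]
  R: [91/500, 299/1000, 337/1000, 91/500]
  S: [181/1000, 247/1000, 39/100, 91/500]
P^4 =
  P: [1819/10000, 2807/10000, 889/2500, 909/5000]
  Q: [909/5000, 341/1250, 909/2500, 909/5000]
  R: [909/5000, 2647/10000, 3717/10000, 909/5000]
  S: [909/5000, 2807/10000, 889/2500, 1819/10000]

(P^4)[R -> P] = 909/5000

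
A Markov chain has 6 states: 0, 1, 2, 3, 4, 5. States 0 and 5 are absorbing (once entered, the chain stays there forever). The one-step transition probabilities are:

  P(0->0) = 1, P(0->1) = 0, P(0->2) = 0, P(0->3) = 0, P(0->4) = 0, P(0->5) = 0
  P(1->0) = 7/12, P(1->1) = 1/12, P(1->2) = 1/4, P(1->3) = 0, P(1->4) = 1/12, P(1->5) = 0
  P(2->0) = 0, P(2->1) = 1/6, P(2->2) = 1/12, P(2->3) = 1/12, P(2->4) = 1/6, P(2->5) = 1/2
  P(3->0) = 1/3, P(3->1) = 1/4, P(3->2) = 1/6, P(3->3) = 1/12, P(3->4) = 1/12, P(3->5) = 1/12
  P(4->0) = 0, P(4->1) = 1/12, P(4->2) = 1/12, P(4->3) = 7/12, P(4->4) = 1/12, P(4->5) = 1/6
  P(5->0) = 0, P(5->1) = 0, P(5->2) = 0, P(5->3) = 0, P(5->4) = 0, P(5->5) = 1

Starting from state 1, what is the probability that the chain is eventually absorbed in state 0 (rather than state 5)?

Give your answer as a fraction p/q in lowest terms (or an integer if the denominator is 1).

Let a_i = P(absorbed in 0 | start in state i).
Boundary conditions: a_0 = 1, a_5 = 0.
For each transient state i, a_i = sum_j P(i->j) * a_j:
  a_1 = 7/12*a_0 + 1/12*a_1 + 1/4*a_2 + 0*a_3 + 1/12*a_4 + 0*a_5
  a_2 = 0*a_0 + 1/6*a_1 + 1/12*a_2 + 1/12*a_3 + 1/6*a_4 + 1/2*a_5
  a_3 = 1/3*a_0 + 1/4*a_1 + 1/6*a_2 + 1/12*a_3 + 1/12*a_4 + 1/12*a_5
  a_4 = 0*a_0 + 1/12*a_1 + 1/12*a_2 + 7/12*a_3 + 1/12*a_4 + 1/6*a_5

Substituting a_0 = 1 and a_5 = 0, rearrange to (I - Q) a = r where r[i] = P(i -> 0):
  [11/12, -1/4, 0, -1/12] . (a_1, a_2, a_3, a_4) = 7/12
  [-1/6, 11/12, -1/12, -1/6] . (a_1, a_2, a_3, a_4) = 0
  [-1/4, -1/6, 11/12, -1/12] . (a_1, a_2, a_3, a_4) = 1/3
  [-1/12, -1/12, -7/12, 11/12] . (a_1, a_2, a_3, a_4) = 0

Solving yields:
  a_1 = 8879/11610
  a_2 = 1717/5805
  a_3 = 3911/5805
  a_4 = 6097/11610

Starting state is 1, so the absorption probability is a_1 = 8879/11610.

Answer: 8879/11610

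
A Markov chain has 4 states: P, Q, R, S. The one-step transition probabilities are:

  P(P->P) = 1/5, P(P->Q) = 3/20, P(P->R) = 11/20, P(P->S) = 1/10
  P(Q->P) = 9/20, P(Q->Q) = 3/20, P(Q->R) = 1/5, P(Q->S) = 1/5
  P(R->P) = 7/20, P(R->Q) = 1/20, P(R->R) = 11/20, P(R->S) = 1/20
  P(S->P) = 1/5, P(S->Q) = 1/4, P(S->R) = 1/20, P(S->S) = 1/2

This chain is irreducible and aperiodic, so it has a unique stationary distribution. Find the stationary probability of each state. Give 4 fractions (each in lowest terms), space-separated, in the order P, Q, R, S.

Answer: 1269/4298 262/2149 928/2149 649/4298

Derivation:
The stationary distribution satisfies pi = pi * P, i.e.:
  pi_P = 1/5*pi_P + 9/20*pi_Q + 7/20*pi_R + 1/5*pi_S
  pi_Q = 3/20*pi_P + 3/20*pi_Q + 1/20*pi_R + 1/4*pi_S
  pi_R = 11/20*pi_P + 1/5*pi_Q + 11/20*pi_R + 1/20*pi_S
  pi_S = 1/10*pi_P + 1/5*pi_Q + 1/20*pi_R + 1/2*pi_S
with normalization: pi_P + pi_Q + pi_R + pi_S = 1.

Using the first 3 balance equations plus normalization, the linear system A*pi = b is:
  [-4/5, 9/20, 7/20, 1/5] . pi = 0
  [3/20, -17/20, 1/20, 1/4] . pi = 0
  [11/20, 1/5, -9/20, 1/20] . pi = 0
  [1, 1, 1, 1] . pi = 1

Solving yields:
  pi_P = 1269/4298
  pi_Q = 262/2149
  pi_R = 928/2149
  pi_S = 649/4298

Verification (pi * P):
  1269/4298*1/5 + 262/2149*9/20 + 928/2149*7/20 + 649/4298*1/5 = 1269/4298 = pi_P  (ok)
  1269/4298*3/20 + 262/2149*3/20 + 928/2149*1/20 + 649/4298*1/4 = 262/2149 = pi_Q  (ok)
  1269/4298*11/20 + 262/2149*1/5 + 928/2149*11/20 + 649/4298*1/20 = 928/2149 = pi_R  (ok)
  1269/4298*1/10 + 262/2149*1/5 + 928/2149*1/20 + 649/4298*1/2 = 649/4298 = pi_S  (ok)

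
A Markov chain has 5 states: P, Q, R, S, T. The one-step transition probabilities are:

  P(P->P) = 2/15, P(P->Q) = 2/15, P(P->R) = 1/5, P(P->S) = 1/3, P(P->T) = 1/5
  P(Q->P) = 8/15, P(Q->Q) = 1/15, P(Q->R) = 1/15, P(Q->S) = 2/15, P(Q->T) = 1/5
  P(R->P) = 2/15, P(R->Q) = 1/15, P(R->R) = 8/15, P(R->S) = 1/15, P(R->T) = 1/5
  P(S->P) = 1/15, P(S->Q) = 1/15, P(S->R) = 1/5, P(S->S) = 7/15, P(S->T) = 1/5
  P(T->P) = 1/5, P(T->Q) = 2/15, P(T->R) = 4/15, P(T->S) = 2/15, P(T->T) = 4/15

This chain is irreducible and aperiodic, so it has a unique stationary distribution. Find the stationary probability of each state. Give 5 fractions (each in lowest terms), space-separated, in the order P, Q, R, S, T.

The stationary distribution satisfies pi = pi * P, i.e.:
  pi_P = 2/15*pi_P + 8/15*pi_Q + 2/15*pi_R + 1/15*pi_S + 1/5*pi_T
  pi_Q = 2/15*pi_P + 1/15*pi_Q + 1/15*pi_R + 1/15*pi_S + 2/15*pi_T
  pi_R = 1/5*pi_P + 1/15*pi_Q + 8/15*pi_R + 1/5*pi_S + 4/15*pi_T
  pi_S = 1/3*pi_P + 2/15*pi_Q + 1/15*pi_R + 7/15*pi_S + 2/15*pi_T
  pi_T = 1/5*pi_P + 1/5*pi_Q + 1/5*pi_R + 1/5*pi_S + 4/15*pi_T
with normalization: pi_P + pi_Q + pi_R + pi_S + pi_T = 1.

Using the first 4 balance equations plus normalization, the linear system A*pi = b is:
  [-13/15, 8/15, 2/15, 1/15, 1/5] . pi = 0
  [2/15, -14/15, 1/15, 1/15, 2/15] . pi = 0
  [1/5, 1/15, -7/15, 1/5, 4/15] . pi = 0
  [1/3, 2/15, 1/15, -8/15, 2/15] . pi = 0
  [1, 1, 1, 1, 1] . pi = 1

Solving yields:
  pi_P = 4831/28448
  pi_Q = 375/4064
  pi_R = 8619/28448
  pi_S = 6277/28448
  pi_T = 3/14

Verification (pi * P):
  4831/28448*2/15 + 375/4064*8/15 + 8619/28448*2/15 + 6277/28448*1/15 + 3/14*1/5 = 4831/28448 = pi_P  (ok)
  4831/28448*2/15 + 375/4064*1/15 + 8619/28448*1/15 + 6277/28448*1/15 + 3/14*2/15 = 375/4064 = pi_Q  (ok)
  4831/28448*1/5 + 375/4064*1/15 + 8619/28448*8/15 + 6277/28448*1/5 + 3/14*4/15 = 8619/28448 = pi_R  (ok)
  4831/28448*1/3 + 375/4064*2/15 + 8619/28448*1/15 + 6277/28448*7/15 + 3/14*2/15 = 6277/28448 = pi_S  (ok)
  4831/28448*1/5 + 375/4064*1/5 + 8619/28448*1/5 + 6277/28448*1/5 + 3/14*4/15 = 3/14 = pi_T  (ok)

Answer: 4831/28448 375/4064 8619/28448 6277/28448 3/14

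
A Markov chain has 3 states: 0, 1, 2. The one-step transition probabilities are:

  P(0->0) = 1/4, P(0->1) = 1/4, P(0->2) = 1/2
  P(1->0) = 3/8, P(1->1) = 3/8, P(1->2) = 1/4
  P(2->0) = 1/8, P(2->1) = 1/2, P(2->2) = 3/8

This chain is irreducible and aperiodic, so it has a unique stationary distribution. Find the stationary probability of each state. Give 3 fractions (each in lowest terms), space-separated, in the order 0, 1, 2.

Answer: 17/67 26/67 24/67

Derivation:
The stationary distribution satisfies pi = pi * P, i.e.:
  pi_0 = 1/4*pi_0 + 3/8*pi_1 + 1/8*pi_2
  pi_1 = 1/4*pi_0 + 3/8*pi_1 + 1/2*pi_2
  pi_2 = 1/2*pi_0 + 1/4*pi_1 + 3/8*pi_2
with normalization: pi_0 + pi_1 + pi_2 = 1.

Using the first 2 balance equations plus normalization, the linear system A*pi = b is:
  [-3/4, 3/8, 1/8] . pi = 0
  [1/4, -5/8, 1/2] . pi = 0
  [1, 1, 1] . pi = 1

Solving yields:
  pi_0 = 17/67
  pi_1 = 26/67
  pi_2 = 24/67

Verification (pi * P):
  17/67*1/4 + 26/67*3/8 + 24/67*1/8 = 17/67 = pi_0  (ok)
  17/67*1/4 + 26/67*3/8 + 24/67*1/2 = 26/67 = pi_1  (ok)
  17/67*1/2 + 26/67*1/4 + 24/67*3/8 = 24/67 = pi_2  (ok)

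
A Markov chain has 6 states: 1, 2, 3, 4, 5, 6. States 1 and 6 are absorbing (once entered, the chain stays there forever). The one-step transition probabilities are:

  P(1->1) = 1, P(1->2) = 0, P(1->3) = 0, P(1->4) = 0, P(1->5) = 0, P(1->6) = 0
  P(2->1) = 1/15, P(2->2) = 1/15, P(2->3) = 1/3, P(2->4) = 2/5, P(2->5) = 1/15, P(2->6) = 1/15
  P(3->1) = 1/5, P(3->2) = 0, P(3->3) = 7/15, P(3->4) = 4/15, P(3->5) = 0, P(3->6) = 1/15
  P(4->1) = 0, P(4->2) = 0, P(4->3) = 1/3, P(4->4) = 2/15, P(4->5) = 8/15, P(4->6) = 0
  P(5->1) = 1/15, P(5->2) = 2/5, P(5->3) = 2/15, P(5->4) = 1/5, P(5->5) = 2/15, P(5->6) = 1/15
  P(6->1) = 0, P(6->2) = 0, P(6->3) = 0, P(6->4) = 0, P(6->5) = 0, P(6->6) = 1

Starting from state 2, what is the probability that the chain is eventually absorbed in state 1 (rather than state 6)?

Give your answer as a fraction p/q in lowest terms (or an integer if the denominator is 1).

Let a_i = P(absorbed in 1 | start in state i).
Boundary conditions: a_1 = 1, a_6 = 0.
For each transient state i, a_i = sum_j P(i->j) * a_j:
  a_2 = 1/15*a_1 + 1/15*a_2 + 1/3*a_3 + 2/5*a_4 + 1/15*a_5 + 1/15*a_6
  a_3 = 1/5*a_1 + 0*a_2 + 7/15*a_3 + 4/15*a_4 + 0*a_5 + 1/15*a_6
  a_4 = 0*a_1 + 0*a_2 + 1/3*a_3 + 2/15*a_4 + 8/15*a_5 + 0*a_6
  a_5 = 1/15*a_1 + 2/5*a_2 + 2/15*a_3 + 1/5*a_4 + 2/15*a_5 + 1/15*a_6

Substituting a_1 = 1 and a_6 = 0, rearrange to (I - Q) a = r where r[i] = P(i -> 1):
  [14/15, -1/3, -2/5, -1/15] . (a_2, a_3, a_4, a_5) = 1/15
  [0, 8/15, -4/15, 0] . (a_2, a_3, a_4, a_5) = 1/5
  [0, -1/3, 13/15, -8/15] . (a_2, a_3, a_4, a_5) = 0
  [-2/5, -2/15, -1/5, 13/15] . (a_2, a_3, a_4, a_5) = 1/15

Solving yields:
  a_2 = 1305/1984
  a_3 = 22/31
  a_4 = 83/124
  a_5 = 639/992

Starting state is 2, so the absorption probability is a_2 = 1305/1984.

Answer: 1305/1984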